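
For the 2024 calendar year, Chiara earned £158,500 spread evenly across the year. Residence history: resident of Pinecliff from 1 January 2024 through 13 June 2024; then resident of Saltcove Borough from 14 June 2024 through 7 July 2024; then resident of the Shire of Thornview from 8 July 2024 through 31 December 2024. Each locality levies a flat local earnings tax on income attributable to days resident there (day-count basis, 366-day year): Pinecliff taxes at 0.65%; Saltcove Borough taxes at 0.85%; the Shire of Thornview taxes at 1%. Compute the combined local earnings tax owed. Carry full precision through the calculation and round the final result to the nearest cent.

£1,319.32

Pinecliff, 1 January – 13 June 2024: 165 days → £158,500 × 0.65% × 165/366 = £464.4570
Saltcove Borough, 14 June – 7 July 2024: 24 days → £158,500 × 0.85% × 24/366 = £88.3443
The Shire of Thornview, 8 July – 31 December 2024: 177 days → £158,500 × 1% × 177/366 = £766.5164
Total = £1,319.3176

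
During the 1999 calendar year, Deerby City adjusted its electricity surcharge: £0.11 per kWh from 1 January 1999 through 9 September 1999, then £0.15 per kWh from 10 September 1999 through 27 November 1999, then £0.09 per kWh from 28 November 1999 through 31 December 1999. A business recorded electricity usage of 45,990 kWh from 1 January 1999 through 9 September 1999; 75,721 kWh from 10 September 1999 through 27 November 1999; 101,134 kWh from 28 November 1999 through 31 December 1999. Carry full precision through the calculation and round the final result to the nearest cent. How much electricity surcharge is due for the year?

1 January – 9 September 1999: 45,990 kWh at £0.11/kWh → £5,058.90
10 September – 27 November 1999: 75,721 kWh at £0.15/kWh → £11,358.15
28 November – 31 December 1999: 101,134 kWh at £0.09/kWh → £9,102.06

£25,519.11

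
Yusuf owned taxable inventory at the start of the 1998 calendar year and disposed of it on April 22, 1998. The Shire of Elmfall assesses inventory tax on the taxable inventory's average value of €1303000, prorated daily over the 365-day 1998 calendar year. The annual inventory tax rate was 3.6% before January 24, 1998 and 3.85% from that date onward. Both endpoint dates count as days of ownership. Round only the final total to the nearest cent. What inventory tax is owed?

€15187.98

January 1 – January 23, 1998: 23 days at 3.6% → €1303000 × 3.6% × 23/365 = €2955.8466
January 24 – April 22, 1998: 89 days at 3.85% → €1303000 × 3.85% × 89/365 = €12232.1356
Total = €15187.9822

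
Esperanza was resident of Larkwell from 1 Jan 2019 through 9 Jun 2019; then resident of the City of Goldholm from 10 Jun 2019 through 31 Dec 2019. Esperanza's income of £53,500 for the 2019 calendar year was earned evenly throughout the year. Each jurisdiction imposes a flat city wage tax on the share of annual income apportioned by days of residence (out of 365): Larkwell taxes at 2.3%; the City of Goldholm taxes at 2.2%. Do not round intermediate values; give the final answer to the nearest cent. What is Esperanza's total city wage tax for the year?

Larkwell, 1 Jan – 9 Jun 2019: 160 days → £53,500 × 2.3% × 160/365 = £539.3973
The City of Goldholm, 10 Jun – 31 Dec 2019: 205 days → £53,500 × 2.2% × 205/365 = £661.0548
Total = £1,200.4521

£1,200.45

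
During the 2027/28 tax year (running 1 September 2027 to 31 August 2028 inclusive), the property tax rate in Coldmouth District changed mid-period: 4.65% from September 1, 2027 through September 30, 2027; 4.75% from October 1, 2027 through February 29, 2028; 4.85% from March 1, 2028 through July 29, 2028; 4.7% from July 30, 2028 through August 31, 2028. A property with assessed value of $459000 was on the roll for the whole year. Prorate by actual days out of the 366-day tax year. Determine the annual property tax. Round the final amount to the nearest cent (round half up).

$21933.55

September 1 – September 30, 2027: 30 days at 4.65% → $459000 × 4.65% × 30/366 = $1749.4672
October 1, 2027 – February 29, 2028: 152 days at 4.75% → $459000 × 4.75% × 152/366 = $9054.5902
March 1 – July 29, 2028: 151 days at 4.85% → $459000 × 4.85% × 151/366 = $9184.3893
July 30 – August 31, 2028: 33 days at 4.7% → $459000 × 4.7% × 33/366 = $1945.1066
Total = $21933.5533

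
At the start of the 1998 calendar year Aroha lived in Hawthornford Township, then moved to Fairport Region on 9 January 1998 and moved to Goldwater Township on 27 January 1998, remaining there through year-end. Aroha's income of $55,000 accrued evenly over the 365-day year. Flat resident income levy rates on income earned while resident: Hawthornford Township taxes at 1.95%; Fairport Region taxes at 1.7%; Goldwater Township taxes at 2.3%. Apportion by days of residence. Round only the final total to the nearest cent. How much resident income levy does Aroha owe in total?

$1,244.51

Hawthornford Township, 1 January – 8 January 1998: 8 days → $55,000 × 1.95% × 8/365 = $23.5068
Fairport Region, 9 January – 26 January 1998: 18 days → $55,000 × 1.7% × 18/365 = $46.1096
Goldwater Township, 27 January – 31 December 1998: 339 days → $55,000 × 2.3% × 339/365 = $1,174.8904
Total = $1,244.5068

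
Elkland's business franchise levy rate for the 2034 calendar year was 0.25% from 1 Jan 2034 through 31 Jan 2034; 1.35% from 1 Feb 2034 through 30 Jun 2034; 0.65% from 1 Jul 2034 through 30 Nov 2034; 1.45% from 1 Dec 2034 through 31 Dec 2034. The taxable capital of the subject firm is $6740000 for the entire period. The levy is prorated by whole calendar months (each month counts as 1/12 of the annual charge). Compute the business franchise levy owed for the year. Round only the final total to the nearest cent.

1 Jan – 31 Jan 2034: 1 month at 0.25% → $6740000 × 0.25% × 1/12 = $1404.1667
1 Feb – 30 Jun 2034: 5 months at 1.35% → $6740000 × 1.35% × 5/12 = $37912.5000
1 Jul – 30 Nov 2034: 5 months at 0.65% → $6740000 × 0.65% × 5/12 = $18254.1667
1 Dec – 31 Dec 2034: 1 month at 1.45% → $6740000 × 1.45% × 1/12 = $8144.1667
Total = $65715.0000

$65715.00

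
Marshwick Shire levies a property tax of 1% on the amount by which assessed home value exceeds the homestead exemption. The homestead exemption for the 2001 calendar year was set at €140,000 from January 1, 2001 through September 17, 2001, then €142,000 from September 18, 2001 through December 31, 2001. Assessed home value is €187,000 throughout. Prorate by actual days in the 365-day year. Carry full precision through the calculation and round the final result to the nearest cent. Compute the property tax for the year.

€464.25

January 1 – September 17, 2001: 260 days, exemption €140,000 → (€187,000 − €140,000) × 1% × 260/365 = €334.7945
September 18 – December 31, 2001: 105 days, exemption €142,000 → (€187,000 − €142,000) × 1% × 105/365 = €129.4521
Total = €464.2466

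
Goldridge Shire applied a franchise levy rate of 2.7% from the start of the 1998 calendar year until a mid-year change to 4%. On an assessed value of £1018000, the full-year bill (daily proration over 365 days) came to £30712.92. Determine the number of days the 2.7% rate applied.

276 days

Let d = days at the first rate; then 365 − d days at the second rate.
£1018000 × [2.7%·d + 4%·(365−d)] / 365 = £30712.92
Solving gives d = 276, so the new rate took effect on 4 October 1998.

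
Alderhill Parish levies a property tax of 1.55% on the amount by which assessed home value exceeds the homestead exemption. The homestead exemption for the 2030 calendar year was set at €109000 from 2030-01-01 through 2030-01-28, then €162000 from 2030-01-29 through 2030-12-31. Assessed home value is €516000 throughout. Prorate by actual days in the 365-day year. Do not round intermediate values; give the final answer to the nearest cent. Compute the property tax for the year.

€5550.02

2030-01-01 to 2030-01-28: 28 days, exemption €109000 → (€516000 − €109000) × 1.55% × 28/365 = €483.9397
2030-01-29 to 2030-12-31: 337 days, exemption €162000 → (€516000 − €162000) × 1.55% × 337/365 = €5066.0795
Total = €5550.0192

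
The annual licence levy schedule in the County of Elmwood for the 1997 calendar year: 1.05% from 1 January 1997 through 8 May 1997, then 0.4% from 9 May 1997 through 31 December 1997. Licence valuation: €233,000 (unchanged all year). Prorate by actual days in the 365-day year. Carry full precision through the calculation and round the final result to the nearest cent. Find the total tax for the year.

1 January – 8 May 1997: 128 days at 1.05% → €233,000 × 1.05% × 128/365 = €857.9507
9 May – 31 December 1997: 237 days at 0.4% → €233,000 × 0.4% × 237/365 = €605.1616
Total = €1,463.1123

€1,463.11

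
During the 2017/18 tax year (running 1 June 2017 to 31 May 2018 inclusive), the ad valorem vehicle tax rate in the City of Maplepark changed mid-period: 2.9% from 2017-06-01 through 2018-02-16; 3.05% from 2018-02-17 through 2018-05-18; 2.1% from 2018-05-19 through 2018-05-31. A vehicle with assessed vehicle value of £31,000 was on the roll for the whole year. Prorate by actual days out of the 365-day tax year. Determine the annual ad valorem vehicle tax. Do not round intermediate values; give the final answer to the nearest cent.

2017-06-01 to 2018-02-16: 261 days at 2.9% → £31,000 × 2.9% × 261/365 = £642.8466
2018-02-17 to 2018-05-18: 91 days at 3.05% → £31,000 × 3.05% × 91/365 = £235.7274
2018-05-19 to 2018-05-31: 13 days at 2.1% → £31,000 × 2.1% × 13/365 = £23.1863
Total = £901.7603

£901.76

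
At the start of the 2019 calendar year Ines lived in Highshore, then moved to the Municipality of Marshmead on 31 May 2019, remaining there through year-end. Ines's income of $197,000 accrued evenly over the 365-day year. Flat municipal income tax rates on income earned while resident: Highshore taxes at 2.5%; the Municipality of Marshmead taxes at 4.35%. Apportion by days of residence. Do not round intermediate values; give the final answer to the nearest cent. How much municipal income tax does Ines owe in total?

Highshore, 1 January – 30 May 2019: 150 days → $197,000 × 2.5% × 150/365 = $2,023.9726
The Municipality of Marshmead, 31 May – 31 December 2019: 215 days → $197,000 × 4.35% × 215/365 = $5,047.7877
Total = $7,071.7603

$7,071.76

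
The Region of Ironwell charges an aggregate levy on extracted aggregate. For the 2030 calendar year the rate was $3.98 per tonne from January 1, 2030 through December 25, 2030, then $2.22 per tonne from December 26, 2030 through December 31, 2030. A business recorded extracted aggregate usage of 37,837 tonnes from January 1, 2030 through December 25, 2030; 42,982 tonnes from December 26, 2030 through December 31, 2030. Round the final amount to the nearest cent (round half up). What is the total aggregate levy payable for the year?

January 1 – December 25, 2030: 37,837 tonnes at $3.98/tonne → $150,591.26
December 26 – December 31, 2030: 42,982 tonnes at $2.22/tonne → $95,420.04

$246,011.30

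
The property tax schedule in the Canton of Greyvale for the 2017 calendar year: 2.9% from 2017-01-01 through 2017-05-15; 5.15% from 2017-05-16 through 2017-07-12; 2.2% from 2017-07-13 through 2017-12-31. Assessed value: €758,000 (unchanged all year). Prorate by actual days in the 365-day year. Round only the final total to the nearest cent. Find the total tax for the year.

€22,191.75

2017-01-01 to 2017-05-15: 135 days at 2.9% → €758,000 × 2.9% × 135/365 = €8,130.3288
2017-05-16 to 2017-07-12: 58 days at 5.15% → €758,000 × 5.15% × 58/365 = €6,203.1397
2017-07-13 to 2017-12-31: 172 days at 2.2% → €758,000 × 2.2% × 172/365 = €7,858.2795
Total = €22,191.7479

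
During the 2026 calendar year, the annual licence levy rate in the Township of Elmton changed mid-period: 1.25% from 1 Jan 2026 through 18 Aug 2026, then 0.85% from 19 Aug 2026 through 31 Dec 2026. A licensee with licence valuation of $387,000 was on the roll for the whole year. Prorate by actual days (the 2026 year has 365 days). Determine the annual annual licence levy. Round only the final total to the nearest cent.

$4,264.95

1 Jan – 18 Aug 2026: 230 days at 1.25% → $387,000 × 1.25% × 230/365 = $3,048.2877
19 Aug – 31 Dec 2026: 135 days at 0.85% → $387,000 × 0.85% × 135/365 = $1,216.6644
Total = $4,264.9521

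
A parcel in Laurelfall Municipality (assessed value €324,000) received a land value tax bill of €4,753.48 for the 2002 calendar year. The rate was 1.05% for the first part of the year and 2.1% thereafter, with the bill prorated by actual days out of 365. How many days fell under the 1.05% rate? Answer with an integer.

220 days

Let d = days at the first rate; then 365 − d days at the second rate.
€324,000 × [1.05%·d + 2.1%·(365−d)] / 365 = €4,753.48
Solving gives d = 220, so the new rate took effect on 9 August 2002.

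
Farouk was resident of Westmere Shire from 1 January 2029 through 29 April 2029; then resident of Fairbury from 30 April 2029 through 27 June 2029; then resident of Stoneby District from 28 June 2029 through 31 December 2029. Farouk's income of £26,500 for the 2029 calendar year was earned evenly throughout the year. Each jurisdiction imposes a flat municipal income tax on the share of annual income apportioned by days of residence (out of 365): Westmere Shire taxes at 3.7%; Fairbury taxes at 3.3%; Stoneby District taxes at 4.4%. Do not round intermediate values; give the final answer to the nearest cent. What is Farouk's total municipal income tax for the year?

£1,058.40

Westmere Shire, 1 January – 29 April 2029: 119 days → £26,500 × 3.7% × 119/365 = £319.6699
Fairbury, 30 April – 27 June 2029: 59 days → £26,500 × 3.3% × 59/365 = £141.3575
Stoneby District, 28 June – 31 December 2029: 187 days → £26,500 × 4.4% × 187/365 = £597.3753
Total = £1,058.4027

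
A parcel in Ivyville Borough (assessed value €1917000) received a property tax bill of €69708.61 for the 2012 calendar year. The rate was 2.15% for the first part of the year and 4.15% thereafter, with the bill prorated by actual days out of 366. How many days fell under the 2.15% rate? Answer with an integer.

Let d = days at the first rate; then 366 − d days at the second rate.
€1917000 × [2.15%·d + 4.15%·(366−d)] / 366 = €69708.61
Solving gives d = 94, so the new rate took effect on 4 April 2012.

94 days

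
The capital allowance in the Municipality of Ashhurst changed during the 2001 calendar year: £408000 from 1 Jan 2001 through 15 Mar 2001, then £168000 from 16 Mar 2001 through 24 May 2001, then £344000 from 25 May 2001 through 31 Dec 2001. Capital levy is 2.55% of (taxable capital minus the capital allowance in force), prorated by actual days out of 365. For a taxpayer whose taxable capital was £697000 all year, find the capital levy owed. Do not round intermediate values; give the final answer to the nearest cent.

1 Jan – 15 Mar 2001: 74 days, exemption £408000 → (£697000 − £408000) × 2.55% × 74/365 = £1494.0904
16 Mar – 24 May 2001: 70 days, exemption £168000 → (£697000 − £168000) × 2.55% × 70/365 = £2587.0274
25 May – 31 Dec 2001: 221 days, exemption £344000 → (£697000 − £344000) × 2.55% × 221/365 = £5450.2233
Total = £9531.3411

£9531.34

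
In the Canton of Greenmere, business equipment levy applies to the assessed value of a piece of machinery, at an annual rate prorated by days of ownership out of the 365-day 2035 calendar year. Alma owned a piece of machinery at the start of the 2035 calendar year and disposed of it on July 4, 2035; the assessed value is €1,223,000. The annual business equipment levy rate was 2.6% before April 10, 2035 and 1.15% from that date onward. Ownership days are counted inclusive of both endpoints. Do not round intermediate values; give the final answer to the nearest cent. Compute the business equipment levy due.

€11,938.49

January 1 – April 9, 2035: 99 days at 2.6% → €1,223,000 × 2.6% × 99/365 = €8,624.6630
April 10 – July 4, 2035: 86 days at 1.15% → €1,223,000 × 1.15% × 86/365 = €3,313.8274
Total = €11,938.4904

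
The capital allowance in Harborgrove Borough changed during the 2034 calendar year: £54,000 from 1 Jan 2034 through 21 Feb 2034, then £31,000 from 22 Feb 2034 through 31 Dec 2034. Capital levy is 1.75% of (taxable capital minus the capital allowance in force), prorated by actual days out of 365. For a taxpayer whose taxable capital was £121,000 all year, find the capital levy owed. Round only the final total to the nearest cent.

1 Jan – 21 Feb 2034: 52 days, exemption £54,000 → (£121,000 − £54,000) × 1.75% × 52/365 = £167.0411
22 Feb – 31 Dec 2034: 313 days, exemption £31,000 → (£121,000 − £31,000) × 1.75% × 313/365 = £1,350.6164
Total = £1,517.6575

£1,517.66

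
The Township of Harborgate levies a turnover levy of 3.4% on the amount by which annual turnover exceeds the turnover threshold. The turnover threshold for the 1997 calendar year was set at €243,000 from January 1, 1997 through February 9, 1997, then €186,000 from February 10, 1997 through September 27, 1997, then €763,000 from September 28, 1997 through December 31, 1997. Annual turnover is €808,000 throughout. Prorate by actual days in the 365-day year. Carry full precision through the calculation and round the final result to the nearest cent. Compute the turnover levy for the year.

January 1 – February 9, 1997: 40 days, exemption €243,000 → (€808,000 − €243,000) × 3.4% × 40/365 = €2,105.2055
February 10 – September 27, 1997: 230 days, exemption €186,000 → (€808,000 − €186,000) × 3.4% × 230/365 = €13,326.1370
September 28 – December 31, 1997: 95 days, exemption €763,000 → (€808,000 − €763,000) × 3.4% × 95/365 = €398.2192
Total = €15,829.5616

€15,829.56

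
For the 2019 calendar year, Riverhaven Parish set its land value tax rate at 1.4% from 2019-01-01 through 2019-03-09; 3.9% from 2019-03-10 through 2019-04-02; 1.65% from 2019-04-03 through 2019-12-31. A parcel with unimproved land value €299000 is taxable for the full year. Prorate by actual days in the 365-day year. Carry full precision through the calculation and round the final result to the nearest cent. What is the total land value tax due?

€5236.60

2019-01-01 to 2019-03-09: 68 days at 1.4% → €299000 × 1.4% × 68/365 = €779.8575
2019-03-10 to 2019-04-02: 24 days at 3.9% → €299000 × 3.9% × 24/365 = €766.7507
2019-04-03 to 2019-12-31: 273 days at 1.65% → €299000 × 1.65% × 273/365 = €3689.9877
Total = €5236.5959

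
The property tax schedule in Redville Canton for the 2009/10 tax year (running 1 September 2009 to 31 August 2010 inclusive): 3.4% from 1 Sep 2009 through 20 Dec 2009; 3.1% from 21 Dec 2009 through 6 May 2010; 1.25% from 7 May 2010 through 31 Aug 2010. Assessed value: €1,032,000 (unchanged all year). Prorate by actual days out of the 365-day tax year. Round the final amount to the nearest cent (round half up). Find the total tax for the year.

1 Sep – 20 Dec 2009: 111 days at 3.4% → €1,032,000 × 3.4% × 111/365 = €10,670.5973
21 Dec 2009 – 6 May 2010: 137 days at 3.1% → €1,032,000 × 3.1% × 137/365 = €12,007.9562
7 May – 31 Aug 2010: 117 days at 1.25% → €1,032,000 × 1.25% × 117/365 = €4,135.0685
Total = €26,813.6219

€26,813.62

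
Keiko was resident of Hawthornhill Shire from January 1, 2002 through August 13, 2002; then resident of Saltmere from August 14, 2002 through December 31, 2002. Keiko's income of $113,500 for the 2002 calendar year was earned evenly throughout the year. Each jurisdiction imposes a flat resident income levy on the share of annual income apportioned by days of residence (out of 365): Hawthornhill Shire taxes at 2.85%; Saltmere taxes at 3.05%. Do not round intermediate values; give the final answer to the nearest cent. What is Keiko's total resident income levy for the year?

$3,321.82

Hawthornhill Shire, January 1 – August 13, 2002: 225 days → $113,500 × 2.85% × 225/365 = $1,994.0240
Saltmere, August 14 – December 31, 2002: 140 days → $113,500 × 3.05% × 140/365 = $1,327.7945
Total = $3,321.8185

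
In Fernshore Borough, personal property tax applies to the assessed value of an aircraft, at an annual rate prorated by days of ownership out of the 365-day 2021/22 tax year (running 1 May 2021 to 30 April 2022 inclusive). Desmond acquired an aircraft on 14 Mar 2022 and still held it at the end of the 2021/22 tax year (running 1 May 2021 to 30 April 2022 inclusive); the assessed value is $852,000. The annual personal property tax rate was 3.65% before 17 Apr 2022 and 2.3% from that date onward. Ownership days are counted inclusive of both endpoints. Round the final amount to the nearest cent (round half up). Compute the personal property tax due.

$3,648.43

14 Mar – 16 Apr 2022: 34 days at 3.65% → $852,000 × 3.65% × 34/365 = $2,896.8000
17 Apr – 30 Apr 2022: 14 days at 2.3% → $852,000 × 2.3% × 14/365 = $751.6274
Total = $3,648.4274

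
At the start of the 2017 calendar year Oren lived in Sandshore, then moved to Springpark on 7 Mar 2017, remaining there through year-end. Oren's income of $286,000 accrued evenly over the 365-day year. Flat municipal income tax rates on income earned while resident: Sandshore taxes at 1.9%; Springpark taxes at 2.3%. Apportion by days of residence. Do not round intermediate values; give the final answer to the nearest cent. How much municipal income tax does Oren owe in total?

Sandshore, 1 Jan – 6 Mar 2017: 65 days → $286,000 × 1.9% × 65/365 = $967.6986
Springpark, 7 Mar – 31 Dec 2017: 300 days → $286,000 × 2.3% × 300/365 = $5,406.5753
Total = $6,374.2740

$6,374.27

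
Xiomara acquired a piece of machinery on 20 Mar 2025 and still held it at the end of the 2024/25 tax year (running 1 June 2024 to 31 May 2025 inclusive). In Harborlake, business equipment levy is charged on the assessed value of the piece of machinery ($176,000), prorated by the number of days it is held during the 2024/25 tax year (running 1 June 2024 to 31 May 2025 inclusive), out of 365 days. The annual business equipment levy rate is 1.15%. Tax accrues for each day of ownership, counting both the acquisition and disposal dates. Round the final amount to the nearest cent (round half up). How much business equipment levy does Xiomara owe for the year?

Days held (20 Mar – 31 May 2025): 73 out of 365
Tax = $176,000 × 1.15% × 73/365 = $404.8000

$404.80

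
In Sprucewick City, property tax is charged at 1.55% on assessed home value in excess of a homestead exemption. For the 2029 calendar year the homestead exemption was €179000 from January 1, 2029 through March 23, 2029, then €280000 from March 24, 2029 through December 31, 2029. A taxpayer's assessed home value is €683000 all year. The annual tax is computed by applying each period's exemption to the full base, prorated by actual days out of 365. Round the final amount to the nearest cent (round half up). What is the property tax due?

€6598.20

January 1 – March 23, 2029: 82 days, exemption €179000 → (€683000 − €179000) × 1.55% × 82/365 = €1755.0247
March 24 – December 31, 2029: 283 days, exemption €280000 → (€683000 − €280000) × 1.55% × 283/365 = €4843.1767
Total = €6598.2014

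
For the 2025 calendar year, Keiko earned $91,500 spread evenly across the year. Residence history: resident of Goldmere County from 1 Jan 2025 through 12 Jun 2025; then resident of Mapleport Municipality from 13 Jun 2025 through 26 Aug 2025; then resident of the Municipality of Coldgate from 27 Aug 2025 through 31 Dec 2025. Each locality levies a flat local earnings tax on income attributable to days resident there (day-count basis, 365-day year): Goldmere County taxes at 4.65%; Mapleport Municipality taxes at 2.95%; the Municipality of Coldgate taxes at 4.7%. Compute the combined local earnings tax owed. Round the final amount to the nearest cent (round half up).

$3,951.05

Goldmere County, 1 Jan – 12 Jun 2025: 163 days → $91,500 × 4.65% × 163/365 = $1,900.0664
Mapleport Municipality, 13 Jun – 26 Aug 2025: 75 days → $91,500 × 2.95% × 75/365 = $554.6404
The Municipality of Coldgate, 27 Aug – 31 Dec 2025: 127 days → $91,500 × 4.7% × 127/365 = $1,496.3384
Total = $3,951.0452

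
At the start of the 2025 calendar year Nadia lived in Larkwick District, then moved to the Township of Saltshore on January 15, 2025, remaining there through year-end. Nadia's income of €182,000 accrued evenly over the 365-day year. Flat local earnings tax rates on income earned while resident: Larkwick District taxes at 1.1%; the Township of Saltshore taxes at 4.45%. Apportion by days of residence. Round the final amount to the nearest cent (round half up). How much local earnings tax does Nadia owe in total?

€7,865.14

Larkwick District, January 1 – January 14, 2025: 14 days → €182,000 × 1.1% × 14/365 = €76.7890
The Township of Saltshore, January 15 – December 31, 2025: 351 days → €182,000 × 4.45% × 351/365 = €7,788.3534
Total = €7,865.1425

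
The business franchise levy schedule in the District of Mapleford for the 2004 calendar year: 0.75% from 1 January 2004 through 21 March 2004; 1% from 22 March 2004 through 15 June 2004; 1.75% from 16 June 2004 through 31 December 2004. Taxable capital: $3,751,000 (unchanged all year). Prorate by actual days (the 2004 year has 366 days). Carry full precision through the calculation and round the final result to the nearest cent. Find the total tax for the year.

1 January – 21 March 2004: 81 days at 0.75% → $3,751,000 × 0.75% × 81/366 = $6,226.0451
22 March – 15 June 2004: 86 days at 1% → $3,751,000 × 1% × 86/366 = $8,813.8251
16 June – 31 December 2004: 199 days at 1.75% → $3,751,000 × 1.75% × 199/366 = $35,690.8675
Total = $50,730.7377

$50,730.74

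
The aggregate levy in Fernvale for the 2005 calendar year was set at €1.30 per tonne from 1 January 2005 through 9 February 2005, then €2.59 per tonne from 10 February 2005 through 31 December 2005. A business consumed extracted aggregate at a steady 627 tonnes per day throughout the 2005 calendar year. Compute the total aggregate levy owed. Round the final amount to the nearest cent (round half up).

€560,381.25

1 January – 9 February 2005: 40 days × 627 tonnes/day = 25,080 tonnes at €1.30/tonne → €32,604.00
10 February – 31 December 2005: 325 days × 627 tonnes/day = 203,775 tonnes at €2.59/tonne → €527,777.25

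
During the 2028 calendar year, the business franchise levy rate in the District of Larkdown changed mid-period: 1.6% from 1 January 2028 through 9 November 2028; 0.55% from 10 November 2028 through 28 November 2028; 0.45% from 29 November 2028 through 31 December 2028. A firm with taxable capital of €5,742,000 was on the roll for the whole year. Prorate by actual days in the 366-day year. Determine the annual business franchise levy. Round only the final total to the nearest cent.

€82,788.34

1 January – 9 November 2028: 314 days at 1.6% → €5,742,000 × 1.6% × 314/366 = €78,819.1475
10 November – 28 November 2028: 19 days at 0.55% → €5,742,000 × 0.55% × 19/366 = €1,639.4508
29 November – 31 December 2028: 33 days at 0.45% → €5,742,000 × 0.45% × 33/366 = €2,329.7459
Total = €82,788.3443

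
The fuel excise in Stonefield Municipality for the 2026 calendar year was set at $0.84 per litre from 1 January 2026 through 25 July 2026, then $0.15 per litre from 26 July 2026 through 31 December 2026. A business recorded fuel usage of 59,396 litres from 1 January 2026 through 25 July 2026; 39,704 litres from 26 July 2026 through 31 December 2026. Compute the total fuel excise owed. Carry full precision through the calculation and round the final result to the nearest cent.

1 January – 25 July 2026: 59,396 litres at $0.84/litre → $49892.64
26 July – 31 December 2026: 39,704 litres at $0.15/litre → $5955.60

$55848.24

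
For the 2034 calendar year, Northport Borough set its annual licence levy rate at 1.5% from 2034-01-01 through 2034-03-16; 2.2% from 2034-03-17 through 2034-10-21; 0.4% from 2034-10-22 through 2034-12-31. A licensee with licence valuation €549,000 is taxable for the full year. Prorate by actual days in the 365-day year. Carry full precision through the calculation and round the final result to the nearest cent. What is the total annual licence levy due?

2034-01-01 to 2034-03-16: 75 days at 1.5% → €549,000 × 1.5% × 75/365 = €1,692.1233
2034-03-17 to 2034-10-21: 219 days at 2.2% → €549,000 × 2.2% × 219/365 = €7,246.8000
2034-10-22 to 2034-12-31: 71 days at 0.4% → €549,000 × 0.4% × 71/365 = €427.1671
Total = €9,366.0904

€9,366.09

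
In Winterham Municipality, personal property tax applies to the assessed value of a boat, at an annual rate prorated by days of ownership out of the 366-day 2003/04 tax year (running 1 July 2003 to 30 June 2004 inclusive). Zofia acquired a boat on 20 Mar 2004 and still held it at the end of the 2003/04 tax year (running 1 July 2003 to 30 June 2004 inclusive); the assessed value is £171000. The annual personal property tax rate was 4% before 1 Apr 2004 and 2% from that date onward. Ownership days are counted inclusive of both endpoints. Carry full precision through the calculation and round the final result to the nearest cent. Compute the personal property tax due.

20 Mar – 31 Mar 2004: 12 days at 4% → £171000 × 4% × 12/366 = £224.2623
1 Apr – 30 Jun 2004: 91 days at 2% → £171000 × 2% × 91/366 = £850.3279
Total = £1074.5902

£1074.59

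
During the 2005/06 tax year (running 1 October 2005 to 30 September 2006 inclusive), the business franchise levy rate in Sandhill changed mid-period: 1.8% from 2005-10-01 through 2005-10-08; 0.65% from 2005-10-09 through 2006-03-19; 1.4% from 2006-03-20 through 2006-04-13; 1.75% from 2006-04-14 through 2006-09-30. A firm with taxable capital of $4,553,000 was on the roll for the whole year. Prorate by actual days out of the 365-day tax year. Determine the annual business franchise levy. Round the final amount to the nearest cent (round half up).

$56,407.30

2005-10-01 to 2005-10-08: 8 days at 1.8% → $4,553,000 × 1.8% × 8/365 = $1,796.2521
2005-10-09 to 2006-03-19: 162 days at 0.65% → $4,553,000 × 0.65% × 162/365 = $13,135.0932
2006-03-20 to 2006-04-13: 25 days at 1.4% → $4,553,000 × 1.4% × 25/365 = $4,365.8904
2006-04-14 to 2006-09-30: 170 days at 1.75% → $4,553,000 × 1.75% × 170/365 = $37,110.0685
Total = $56,407.3041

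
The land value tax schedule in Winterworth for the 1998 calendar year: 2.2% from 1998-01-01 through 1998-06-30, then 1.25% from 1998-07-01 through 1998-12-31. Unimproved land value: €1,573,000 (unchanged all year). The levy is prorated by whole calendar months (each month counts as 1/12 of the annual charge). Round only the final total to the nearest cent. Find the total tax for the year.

1998-01-01 to 1998-06-30: 6 months at 2.2% → €1,573,000 × 2.2% × 6/12 = €17,303.0000
1998-07-01 to 1998-12-31: 6 months at 1.25% → €1,573,000 × 1.25% × 6/12 = €9,831.2500
Total = €27,134.2500

€27,134.25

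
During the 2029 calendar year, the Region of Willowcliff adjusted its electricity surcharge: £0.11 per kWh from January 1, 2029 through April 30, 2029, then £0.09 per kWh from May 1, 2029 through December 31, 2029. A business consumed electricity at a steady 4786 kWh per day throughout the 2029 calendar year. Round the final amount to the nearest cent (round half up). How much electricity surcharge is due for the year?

January 1 – April 30, 2029: 120 days × 4786 kWh/day = 574,320 kWh at £0.11/kWh → £63,175.20
May 1 – December 31, 2029: 245 days × 4786 kWh/day = 1,172,570 kWh at £0.09/kWh → £105,531.30

£168,706.50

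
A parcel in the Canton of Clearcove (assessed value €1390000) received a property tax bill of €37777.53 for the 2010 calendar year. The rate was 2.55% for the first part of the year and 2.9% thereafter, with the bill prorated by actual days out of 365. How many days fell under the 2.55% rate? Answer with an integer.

190 days

Let d = days at the first rate; then 365 − d days at the second rate.
€1390000 × [2.55%·d + 2.9%·(365−d)] / 365 = €37777.53
Solving gives d = 190, so the new rate took effect on July 10, 2010.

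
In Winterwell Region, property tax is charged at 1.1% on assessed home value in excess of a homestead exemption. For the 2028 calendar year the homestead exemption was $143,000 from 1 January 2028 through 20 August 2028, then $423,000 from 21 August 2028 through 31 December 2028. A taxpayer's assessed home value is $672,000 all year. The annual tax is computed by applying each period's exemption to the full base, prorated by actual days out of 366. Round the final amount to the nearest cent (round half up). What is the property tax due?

1 January – 20 August 2028: 233 days, exemption $143,000 → ($672,000 − $143,000) × 1.1% × 233/366 = $3,704.4454
21 August – 31 December 2028: 133 days, exemption $423,000 → ($672,000 − $423,000) × 1.1% × 133/366 = $995.3197
Total = $4,699.7650

$4,699.77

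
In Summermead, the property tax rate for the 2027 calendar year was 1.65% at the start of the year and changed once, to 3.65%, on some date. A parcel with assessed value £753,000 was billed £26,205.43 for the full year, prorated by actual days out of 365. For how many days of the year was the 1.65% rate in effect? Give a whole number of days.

Let d = days at the first rate; then 365 − d days at the second rate.
£753,000 × [1.65%·d + 3.65%·(365−d)] / 365 = £26,205.43
Solving gives d = 31, so the new rate took effect on 1 February 2027.

31 days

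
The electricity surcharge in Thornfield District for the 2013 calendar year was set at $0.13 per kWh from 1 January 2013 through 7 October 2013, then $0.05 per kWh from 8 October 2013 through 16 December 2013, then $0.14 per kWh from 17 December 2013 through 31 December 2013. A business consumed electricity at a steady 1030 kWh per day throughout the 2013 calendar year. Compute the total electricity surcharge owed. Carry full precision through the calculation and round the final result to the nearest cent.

$43,260.00

1 January – 7 October 2013: 280 days × 1030 kWh/day = 288,400 kWh at $0.13/kWh → $37,492.00
8 October – 16 December 2013: 70 days × 1030 kWh/day = 72,100 kWh at $0.05/kWh → $3,605.00
17 December – 31 December 2013: 15 days × 1030 kWh/day = 15,450 kWh at $0.14/kWh → $2,163.00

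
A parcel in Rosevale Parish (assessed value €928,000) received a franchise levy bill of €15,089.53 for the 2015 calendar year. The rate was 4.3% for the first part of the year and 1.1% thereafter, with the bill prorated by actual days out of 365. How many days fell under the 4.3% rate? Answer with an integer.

60 days

Let d = days at the first rate; then 365 − d days at the second rate.
€928,000 × [4.3%·d + 1.1%·(365−d)] / 365 = €15,089.53
Solving gives d = 60, so the new rate took effect on 2 March 2015.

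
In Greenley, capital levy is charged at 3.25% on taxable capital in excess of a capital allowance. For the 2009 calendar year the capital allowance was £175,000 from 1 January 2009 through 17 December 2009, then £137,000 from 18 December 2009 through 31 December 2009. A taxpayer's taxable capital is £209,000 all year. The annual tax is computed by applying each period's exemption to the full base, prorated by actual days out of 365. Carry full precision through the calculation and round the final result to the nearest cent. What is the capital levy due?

1 January – 17 December 2009: 351 days, exemption £175,000 → (£209,000 − £175,000) × 3.25% × 351/365 = £1,062.6164
18 December – 31 December 2009: 14 days, exemption £137,000 → (£209,000 − £137,000) × 3.25% × 14/365 = £89.7534
Total = £1,152.3699

£1,152.37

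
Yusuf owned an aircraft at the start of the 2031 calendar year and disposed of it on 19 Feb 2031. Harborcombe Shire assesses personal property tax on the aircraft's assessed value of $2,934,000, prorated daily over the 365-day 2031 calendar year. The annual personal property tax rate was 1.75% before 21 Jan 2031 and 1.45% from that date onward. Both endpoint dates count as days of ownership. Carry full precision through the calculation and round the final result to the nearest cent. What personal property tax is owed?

$6,310.11

1 Jan – 20 Jan 2031: 20 days at 1.75% → $2,934,000 × 1.75% × 20/365 = $2,813.4247
21 Jan – 19 Feb 2031: 30 days at 1.45% → $2,934,000 × 1.45% × 30/365 = $3,496.6849
Total = $6,310.1096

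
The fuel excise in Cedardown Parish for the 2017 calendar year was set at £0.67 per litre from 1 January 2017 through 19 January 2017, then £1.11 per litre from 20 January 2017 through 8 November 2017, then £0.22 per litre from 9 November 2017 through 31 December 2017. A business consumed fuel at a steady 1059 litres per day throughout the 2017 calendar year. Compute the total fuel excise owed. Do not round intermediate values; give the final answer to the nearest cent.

1 January – 19 January 2017: 19 days × 1059 litres/day = 20,121 litres at £0.67/litre → £13,481.07
20 January – 8 November 2017: 293 days × 1059 litres/day = 310,287 litres at £1.11/litre → £344,418.57
9 November – 31 December 2017: 53 days × 1059 litres/day = 56,127 litres at £0.22/litre → £12,347.94

£370,247.58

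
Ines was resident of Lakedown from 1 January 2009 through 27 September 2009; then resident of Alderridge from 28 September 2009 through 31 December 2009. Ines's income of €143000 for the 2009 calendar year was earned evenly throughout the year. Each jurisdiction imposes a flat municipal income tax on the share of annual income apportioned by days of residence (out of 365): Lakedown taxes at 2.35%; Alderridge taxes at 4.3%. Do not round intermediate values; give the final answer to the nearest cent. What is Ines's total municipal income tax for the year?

€4086.27

Lakedown, 1 January – 27 September 2009: 270 days → €143000 × 2.35% × 270/365 = €2485.8493
Alderridge, 28 September – 31 December 2009: 95 days → €143000 × 4.3% × 95/365 = €1600.4247
Total = €4086.2740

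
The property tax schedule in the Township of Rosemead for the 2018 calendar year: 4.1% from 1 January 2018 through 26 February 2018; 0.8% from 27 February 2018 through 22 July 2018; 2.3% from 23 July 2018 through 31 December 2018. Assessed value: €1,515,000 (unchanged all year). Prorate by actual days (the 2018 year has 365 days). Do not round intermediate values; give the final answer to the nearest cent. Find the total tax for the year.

1 January – 26 February 2018: 57 days at 4.1% → €1,515,000 × 4.1% × 57/365 = €9,700.1507
27 February – 22 July 2018: 146 days at 0.8% → €1,515,000 × 0.8% × 146/365 = €4,848.0000
23 July – 31 December 2018: 162 days at 2.3% → €1,515,000 × 2.3% × 162/365 = €15,465.4521
Total = €30,013.6027

€30,013.60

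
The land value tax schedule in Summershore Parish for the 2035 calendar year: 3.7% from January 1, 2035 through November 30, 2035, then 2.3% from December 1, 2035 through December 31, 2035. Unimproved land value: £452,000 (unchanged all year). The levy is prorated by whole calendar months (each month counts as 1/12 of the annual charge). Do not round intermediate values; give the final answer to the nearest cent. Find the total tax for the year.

£16,196.67

January 1 – November 30, 2035: 11 months at 3.7% → £452,000 × 3.7% × 11/12 = £15,330.3333
December 1 – December 31, 2035: 1 month at 2.3% → £452,000 × 2.3% × 1/12 = £866.3333
Total = £16,196.6667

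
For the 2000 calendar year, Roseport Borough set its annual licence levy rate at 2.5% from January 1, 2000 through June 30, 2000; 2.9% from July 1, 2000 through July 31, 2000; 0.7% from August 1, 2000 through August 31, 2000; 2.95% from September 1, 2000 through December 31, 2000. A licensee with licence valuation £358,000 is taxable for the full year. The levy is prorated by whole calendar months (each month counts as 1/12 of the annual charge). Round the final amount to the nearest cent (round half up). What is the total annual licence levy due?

£9,069.33

January 1 – June 30, 2000: 6 months at 2.5% → £358,000 × 2.5% × 6/12 = £4,475.0000
July 1 – July 31, 2000: 1 month at 2.9% → £358,000 × 2.9% × 1/12 = £865.1667
August 1 – August 31, 2000: 1 month at 0.7% → £358,000 × 0.7% × 1/12 = £208.8333
September 1 – December 31, 2000: 4 months at 2.95% → £358,000 × 2.95% × 4/12 = £3,520.3333
Total = £9,069.3333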